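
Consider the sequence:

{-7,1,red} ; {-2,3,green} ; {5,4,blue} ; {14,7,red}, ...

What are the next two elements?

First slot: -7, -2, 5, 14 → 25 → 38 (differences are 5, 7, 9, … (increasing by 2 each time)).
Second slot goes 1, 3, 4, 7 → 11 → 18 (each term is the sum of the two before it).
Colour — repeats red → green → blue: red, green, blue, red → green → blue.
So the next two elements are {25,11,green} and {38,18,blue}.

{25,11,green}, {38,18,blue}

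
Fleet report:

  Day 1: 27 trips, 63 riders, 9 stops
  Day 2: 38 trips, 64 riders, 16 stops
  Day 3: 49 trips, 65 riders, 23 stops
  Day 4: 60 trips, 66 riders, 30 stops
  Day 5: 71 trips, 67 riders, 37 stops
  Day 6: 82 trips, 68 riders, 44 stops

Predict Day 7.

Trips: 27, 38, 49, 60, 71, 82 → 93 (+11 each step).
Riders — +1 each step: 63, 64, 65, 66, 67, 68 → 69.
Stops: 9, 16, 23, 30, 37, 44 → 51 (+7 each step).
So the next row is 93 trips, 69 riders, 51 stops.

93 trips, 69 riders, 51 stops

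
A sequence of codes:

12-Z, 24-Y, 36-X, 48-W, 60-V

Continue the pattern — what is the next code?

72-U

First component goes 12, 24, 36, 48, 60 → 72 (+12 each step).
Letter: Z, Y, X, W, V → U (letters move back 1 place in the alphabet).
So the next code is 72-U.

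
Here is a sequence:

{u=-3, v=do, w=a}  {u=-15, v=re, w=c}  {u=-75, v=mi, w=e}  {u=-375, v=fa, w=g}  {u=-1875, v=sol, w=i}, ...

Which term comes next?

U: ×5 each step, so -3, -15, -75, -375, -1875 → -9375.
V: do, re, mi, fa, sol → la (runs through the solfège scale do→ti).
W: letters move forward 2 places in the alphabet, so a, c, e, g, i → k.
So the next term is {u=-9375, v=la, w=k}.

{u=-9375, v=la, w=k}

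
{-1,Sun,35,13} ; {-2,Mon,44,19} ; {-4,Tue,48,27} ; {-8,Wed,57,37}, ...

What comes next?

{-16,Thu,61,49}

First component goes -1, -2, -4, -8 → -16 (×2 each step).
Day: Sun, Mon, Tue, Wed → Thu (runs through the weekdays Mon→Sun).
Third component: alternating steps +9, +4, +9, +4, …, so 35, 44, 48, 57 → 61.
Fourth component: differences are 6, 8, 10, … (increasing by 2 each time); 13, 19, 27, 37 → 49.
Putting it together: {-16,Thu,61,49}.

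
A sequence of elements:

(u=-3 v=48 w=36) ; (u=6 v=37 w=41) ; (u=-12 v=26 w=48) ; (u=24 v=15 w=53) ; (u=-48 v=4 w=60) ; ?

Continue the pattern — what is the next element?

(u=96 v=-7 w=65)

U: -3, 6, -12, 24, -48 → 96 (×(-2) each step).
V goes 48, 37, 26, 15, 4 → -7 (−11 each step).
For the w, alternating steps +5, +7, +5, +7, …: 36, 41, 48, 53, 60 → 65.
Putting it together: (u=96 v=-7 w=65).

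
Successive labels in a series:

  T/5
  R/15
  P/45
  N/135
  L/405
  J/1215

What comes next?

For the letter, letters move back 2 places in the alphabet: T, R, P, N, L, J → H.
For the second component, ×3 each step: 5, 15, 45, 135, 405, 1215 → 3645.
So the next label is H/3645.

H/3645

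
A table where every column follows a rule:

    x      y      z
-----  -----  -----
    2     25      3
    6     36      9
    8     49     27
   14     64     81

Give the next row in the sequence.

For the column x, each term is the sum of the two before it: 2, 6, 8, 14 → 22.
Column y — perfect squares: 5², 6², 7², …: 25, 36, 49, 64 → 81.
Column z: ×3 each step; 3, 9, 27, 81 → 243.
So the next row is 22  81  243.

22  81  243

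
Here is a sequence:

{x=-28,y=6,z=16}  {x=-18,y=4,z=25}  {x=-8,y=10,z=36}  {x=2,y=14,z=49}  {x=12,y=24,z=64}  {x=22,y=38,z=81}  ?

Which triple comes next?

X — +10 each step: -28, -18, -8, 2, 12, 22 → 32.
Y: each term is the sum of the two before it, so 6, 4, 10, 14, 24, 38 → 62.
Z: perfect squares: 4², 5², 6², …, so 16, 25, 36, 49, 64, 81 → 100.
Combining the parts gives {x=32,y=62,z=100}.

{x=32,y=62,z=100}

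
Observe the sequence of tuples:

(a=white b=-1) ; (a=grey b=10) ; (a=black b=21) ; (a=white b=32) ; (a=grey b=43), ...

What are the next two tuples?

A: repeats white → grey → black; white, grey, black, white, grey → black → white.
B — +11 each step: -1, 10, 21, 32, 43 → 54 → 65.
So the next two tuples are (a=black b=54) and (a=white b=65).

(a=black b=54), (a=white b=65)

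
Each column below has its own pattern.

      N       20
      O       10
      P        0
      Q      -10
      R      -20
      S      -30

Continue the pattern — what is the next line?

Letter: letters move forward 1 place in the alphabet, so N, O, P, Q, R, S → T.
Second component — −10 each step: 20, 10, 0, -10, -20, -30 → -40.
Putting it together: T  -40.

T  -40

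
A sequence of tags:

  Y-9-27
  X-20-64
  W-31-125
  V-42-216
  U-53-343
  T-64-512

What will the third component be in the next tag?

Third component: 27, 64, 125, 216, 343, 512 → 729 (perfect cubes: 3³, 4³, 5³, …).

729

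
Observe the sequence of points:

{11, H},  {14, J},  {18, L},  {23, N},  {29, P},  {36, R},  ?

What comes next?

First entry: 11, 14, 18, 23, 29, 36 → 44 (differences are 3, 4, 5, … (increasing by 1 each time)).
Letter: letters move forward 2 places in the alphabet; H, J, L, N, P, R → T.
So the next point is {44, T}.

{44, T}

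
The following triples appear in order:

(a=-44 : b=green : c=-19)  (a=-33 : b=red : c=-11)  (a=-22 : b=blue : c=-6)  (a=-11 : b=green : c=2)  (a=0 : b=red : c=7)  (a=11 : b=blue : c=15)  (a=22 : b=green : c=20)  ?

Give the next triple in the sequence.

A: -44, -33, -22, -11, 0, 11, 22 → 33 (+11 each step).
B: repeats green → red → blue; green, red, blue, green, red, blue, green → red.
For the c, alternating steps +8, +5, +8, +5, …: -19, -11, -6, 2, 7, 15, 20 → 28.
Putting it together: (a=33 : b=red : c=28).

(a=33 : b=red : c=28)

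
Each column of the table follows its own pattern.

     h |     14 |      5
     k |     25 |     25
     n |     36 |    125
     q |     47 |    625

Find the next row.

Letter — letters move forward 3 places in the alphabet: h, k, n, q → t.
Second component — +11 each step: 14, 25, 36, 47 → 58.
Third component — ×5 each step: 5, 25, 125, 625 → 3125.
Combining the parts gives t  58  3125.

t  58  3125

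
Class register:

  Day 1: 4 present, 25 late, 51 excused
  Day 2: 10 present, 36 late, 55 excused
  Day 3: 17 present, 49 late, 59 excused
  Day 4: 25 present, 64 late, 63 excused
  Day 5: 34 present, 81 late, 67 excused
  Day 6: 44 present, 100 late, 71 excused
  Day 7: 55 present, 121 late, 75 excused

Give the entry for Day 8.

Present goes 4, 10, 17, 25, 34, 44, 55 → 67 (differences are 6, 7, 8, … (increasing by 1 each time)).
Late: perfect squares: 5², 6², 7², …, so 25, 36, 49, 64, 81, 100, 121 → 144.
Excused: 51, 55, 59, 63, 67, 71, 75 → 79 (+4 each step).
So the next line is 67 present, 144 late, 79 excused.

67 present, 144 late, 79 excused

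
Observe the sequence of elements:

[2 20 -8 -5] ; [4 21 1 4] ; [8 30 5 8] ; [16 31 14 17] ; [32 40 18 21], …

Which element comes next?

First slot goes 2, 4, 8, 16, 32 → 64 (×2 each step).
Second slot: alternating steps +1, +9, +1, +9, …; 20, 21, 30, 31, 40 → 41.
Third slot: alternating steps +9, +4, +9, +4, …; -8, 1, 5, 14, 18 → 27.
Fourth slot: always 3 more than the third slot; -5, 4, 8, 17, 21 → 30.
Combining the parts gives [64 41 27 30].

[64 41 27 30]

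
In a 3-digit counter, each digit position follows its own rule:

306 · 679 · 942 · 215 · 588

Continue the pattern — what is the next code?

851

First digit — +3 each step, mod 10: 3, 6, 9, 2, 5 → 8.
Second digit: −3 each step, mod 10, so 0, 7, 4, 1, 8 → 5.
Third digit — +3 each step, mod 10: 6, 9, 2, 5, 8 → 1.
Combining the parts gives 851.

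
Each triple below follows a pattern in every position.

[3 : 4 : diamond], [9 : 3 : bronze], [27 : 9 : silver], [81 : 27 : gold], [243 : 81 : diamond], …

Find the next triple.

[729 : 243 : bronze]

First coordinate: ×3 each step, so 3, 9, 27, 81, 243 → 729.
Second coordinate: always the previous value of the first coordinate, so 4, 3, 9, 27, 81 → 243.
Rank goes diamond, bronze, silver, gold, diamond → bronze (repeats diamond → bronze → silver → gold).
Putting it together: [729 : 243 : bronze].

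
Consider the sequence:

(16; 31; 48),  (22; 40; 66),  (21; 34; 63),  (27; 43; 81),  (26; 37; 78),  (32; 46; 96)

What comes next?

(31; 40; 93)

First slot: alternating steps +6, −1, +6, −1, …; 16, 22, 21, 27, 26, 32 → 31.
Second slot goes 31, 40, 34, 43, 37, 46 → 40 (alternating steps +9, −6, +9, −6, …).
Third slot: 48, 66, 63, 81, 78, 96 → 93 (always 3 × the first slot).
Putting it together: (31; 40; 93).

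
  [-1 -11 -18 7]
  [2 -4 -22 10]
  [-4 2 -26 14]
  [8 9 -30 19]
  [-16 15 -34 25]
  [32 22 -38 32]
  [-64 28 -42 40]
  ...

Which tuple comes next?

First slot: ×(-2) each step, so -1, 2, -4, 8, -16, 32, -64 → 128.
For the second slot, alternating steps +7, +6, +7, +6, …: -11, -4, 2, 9, 15, 22, 28 → 35.
Third slot: -18, -22, -26, -30, -34, -38, -42 → -46 (−4 each step).
Fourth slot goes 7, 10, 14, 19, 25, 32, 40 → 49 (differences are 3, 4, 5, … (increasing by 1 each time)).
So the next tuple is [128 35 -46 49].

[128 35 -46 49]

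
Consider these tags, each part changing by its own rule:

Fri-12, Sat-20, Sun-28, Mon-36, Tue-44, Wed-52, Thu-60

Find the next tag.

Day: runs through the weekdays Mon→Sun, so Fri, Sat, Sun, Mon, Tue, Wed, Thu → Fri.
Second component — +8 each step: 12, 20, 28, 36, 44, 52, 60 → 68.
Combining the parts gives Fri-68.

Fri-68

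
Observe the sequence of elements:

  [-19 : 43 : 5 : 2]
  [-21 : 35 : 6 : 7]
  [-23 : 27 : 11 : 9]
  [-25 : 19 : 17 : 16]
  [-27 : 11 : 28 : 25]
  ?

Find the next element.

First component: −2 each step, so -19, -21, -23, -25, -27 → -29.
Second component: −8 each step; 43, 35, 27, 19, 11 → 3.
Third component: 5, 6, 11, 17, 28 → 45 (each term is the sum of the two before it).
For the fourth component, each term is the sum of the two before it: 2, 7, 9, 16, 25 → 41.
Combining the parts gives [-29 : 3 : 45 : 41].

[-29 : 3 : 45 : 41]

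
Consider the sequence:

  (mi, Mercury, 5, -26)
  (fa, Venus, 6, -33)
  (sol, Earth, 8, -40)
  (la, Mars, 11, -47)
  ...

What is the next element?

(ti, Jupiter, 15, -54)

Note: mi, fa, sol, la → ti (runs through the solfège scale do→ti).
Planet — runs through the planets Mercury→Neptune: Mercury, Venus, Earth, Mars → Jupiter.
Third entry — differences are 1, 2, 3, … (increasing by 1 each time): 5, 6, 8, 11 → 15.
Fourth entry goes -26, -33, -40, -47 → -54 (−7 each step).
Combining the parts gives (ti, Jupiter, 15, -54).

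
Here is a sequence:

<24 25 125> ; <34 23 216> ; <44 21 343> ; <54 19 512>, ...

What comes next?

<64 17 729>

First coordinate goes 24, 34, 44, 54 → 64 (+10 each step).
Second coordinate: 25, 23, 21, 19 → 17 (−2 each step).
For the third coordinate, perfect cubes: 5³, 6³, 7³, …: 125, 216, 343, 512 → 729.
Putting it together: <64 17 729>.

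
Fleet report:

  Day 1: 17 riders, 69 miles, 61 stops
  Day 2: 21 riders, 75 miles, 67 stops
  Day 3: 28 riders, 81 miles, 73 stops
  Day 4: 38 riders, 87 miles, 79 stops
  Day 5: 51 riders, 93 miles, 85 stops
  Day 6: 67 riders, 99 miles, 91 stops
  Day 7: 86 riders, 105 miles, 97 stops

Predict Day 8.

For the riders, differences are 4, 7, 10, … (increasing by 3 each time): 17, 21, 28, 38, 51, 67, 86 → 108.
Miles: +6 each step; 69, 75, 81, 87, 93, 99, 105 → 111.
For the stops, +6 each step: 61, 67, 73, 79, 85, 91, 97 → 103.
Putting it together: 108 riders, 111 miles, 103 stops.

108 riders, 111 miles, 103 stops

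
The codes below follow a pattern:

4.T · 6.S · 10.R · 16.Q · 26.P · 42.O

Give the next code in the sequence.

First component: each term is the sum of the two before it, so 4, 6, 10, 16, 26, 42 → 68.
Letter goes T, S, R, Q, P, O → N (letters move back 1 place in the alphabet).
So the next code is 68.N.

68.N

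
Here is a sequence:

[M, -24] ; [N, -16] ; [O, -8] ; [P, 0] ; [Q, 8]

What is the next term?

[R, 16]

Letter: M, N, O, P, Q → R (letters move forward 1 place in the alphabet).
Second coordinate goes -24, -16, -8, 0, 8 → 16 (+8 each step).
Putting it together: [R, 16].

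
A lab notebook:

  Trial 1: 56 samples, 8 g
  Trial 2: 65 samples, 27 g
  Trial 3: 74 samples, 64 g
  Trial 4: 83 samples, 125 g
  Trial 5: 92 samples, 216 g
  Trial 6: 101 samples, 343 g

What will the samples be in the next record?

For the samples, +9 each step: 56, 65, 74, 83, 92, 101 → 110.
For the g, perfect cubes: 2³, 3³, 4³, …: 8, 27, 64, 125, 216, 343 → 512.

110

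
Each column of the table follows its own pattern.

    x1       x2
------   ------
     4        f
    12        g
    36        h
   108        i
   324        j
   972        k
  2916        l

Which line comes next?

Column x1: ×3 each step, so 4, 12, 36, 108, 324, 972, 2916 → 8748.
Column x2 — letters move forward 1 place in the alphabet: f, g, h, i, j, k, l → m.
Combining the parts gives 8748  m.

8748  m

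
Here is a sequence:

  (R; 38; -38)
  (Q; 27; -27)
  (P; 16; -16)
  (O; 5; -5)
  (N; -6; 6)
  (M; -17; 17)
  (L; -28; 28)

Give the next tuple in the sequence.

(K; -39; 39)

Letter goes R, Q, P, O, N, M, L → K (letters move back 1 place in the alphabet).
Second entry: 38, 27, 16, 5, -6, -17, -28 → -39 (−11 each step).
For the third entry, always the negative of the second entry: -38, -27, -16, -5, 6, 17, 28 → 39.
Putting it together: (K; -39; 39).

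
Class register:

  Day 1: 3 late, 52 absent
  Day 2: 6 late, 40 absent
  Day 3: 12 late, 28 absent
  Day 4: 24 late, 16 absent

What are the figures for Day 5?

Late goes 3, 6, 12, 24 → 48 (×2 each step).
Absent: 52, 40, 28, 16 → 4 (−12 each step).
So the next line is 48 late, 4 absent.

48 late, 4 absent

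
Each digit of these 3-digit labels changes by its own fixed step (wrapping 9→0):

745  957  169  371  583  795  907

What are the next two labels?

For the first digit, +2 each step, mod 10: 7, 9, 1, 3, 5, 7, 9 → 1 → 3.
Second digit — +1 each step, mod 10: 4, 5, 6, 7, 8, 9, 0 → 1 → 2.
Third digit: 5, 7, 9, 1, 3, 5, 7 → 9 → 1 (+2 each step, mod 10).
Putting the parts together: 119 and then 321.

119 then 321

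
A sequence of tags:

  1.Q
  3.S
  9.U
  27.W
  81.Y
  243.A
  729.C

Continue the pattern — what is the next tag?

For the first component, ×3 each step: 1, 3, 9, 27, 81, 243, 729 → 2187.
Letter — letters move forward 2 places in the alphabet, wrapping Z→A: Q, S, U, W, Y, A, C → E.
Combining the parts gives 2187.E.

2187.E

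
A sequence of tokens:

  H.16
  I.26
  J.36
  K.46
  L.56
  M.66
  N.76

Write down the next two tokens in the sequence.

O.86, P.96

Letter: letters move forward 1 place in the alphabet, so H, I, J, K, L, M, N → O → P.
For the second component, +10 each step: 16, 26, 36, 46, 56, 66, 76 → 86 → 96.
So the next two tokens are O.86 and P.96.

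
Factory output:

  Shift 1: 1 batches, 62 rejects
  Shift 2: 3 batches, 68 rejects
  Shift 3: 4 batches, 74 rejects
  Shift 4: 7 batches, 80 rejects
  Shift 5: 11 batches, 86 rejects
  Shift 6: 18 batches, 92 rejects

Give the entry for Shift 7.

29 batches, 98 rejects

Batches: each term is the sum of the two before it, so 1, 3, 4, 7, 11, 18 → 29.
For the rejects, +6 each step: 62, 68, 74, 80, 86, 92 → 98.
Combining the parts gives 29 batches, 98 rejects.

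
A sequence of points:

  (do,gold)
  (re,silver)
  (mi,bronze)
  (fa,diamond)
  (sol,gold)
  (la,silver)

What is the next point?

(ti,bronze)

For the note, runs through the solfège scale do→ti: do, re, mi, fa, sol, la → ti.
Rank: repeats gold → silver → bronze → diamond, so gold, silver, bronze, diamond, gold, silver → bronze.
Putting it together: (ti,bronze).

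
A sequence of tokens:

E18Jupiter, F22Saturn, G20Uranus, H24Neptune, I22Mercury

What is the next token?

J26Venus

For the letter, letters move forward 1 place in the alphabet: E, F, G, H, I → J.
For the second component, alternating steps +4, −2, +4, −2, …: 18, 22, 20, 24, 22 → 26.
Planet: Jupiter, Saturn, Uranus, Neptune, Mercury → Venus (runs through the planets Mercury→Neptune).
So the next token is J26Venus.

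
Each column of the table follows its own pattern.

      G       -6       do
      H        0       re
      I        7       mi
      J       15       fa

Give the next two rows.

K  24  sol; L  34  la

Letter: letters move forward 1 place in the alphabet, so G, H, I, J → K → L.
Second component goes -6, 0, 7, 15 → 24 → 34 (differences are 6, 7, 8, … (increasing by 1 each time)).
Note goes do, re, mi, fa → sol → la (runs through the solfège scale do→ti).
So the next two rows are K  24  sol and L  34  la.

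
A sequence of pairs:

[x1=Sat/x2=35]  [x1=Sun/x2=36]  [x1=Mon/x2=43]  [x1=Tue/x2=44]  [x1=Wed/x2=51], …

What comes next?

[x1=Thu/x2=52]

X1 — runs through the weekdays Mon→Sun: Sat, Sun, Mon, Tue, Wed → Thu.
X2: 35, 36, 43, 44, 51 → 52 (alternating steps +1, +7, +1, +7, …).
Combining the parts gives [x1=Thu/x2=52].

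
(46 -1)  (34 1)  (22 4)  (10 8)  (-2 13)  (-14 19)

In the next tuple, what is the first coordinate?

-26

First coordinate: 46, 34, 22, 10, -2, -14 → -26 (−12 each step).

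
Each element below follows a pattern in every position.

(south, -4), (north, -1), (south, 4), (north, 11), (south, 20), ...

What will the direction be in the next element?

Direction: alternates south ↔ north, so south, north, south, north, south → north.

north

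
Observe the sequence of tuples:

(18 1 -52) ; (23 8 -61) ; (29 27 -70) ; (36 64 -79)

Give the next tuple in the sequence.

First entry — differences are 5, 6, 7, … (increasing by 1 each time): 18, 23, 29, 36 → 44.
Second entry: perfect cubes: 1³, 2³, 3³, …, so 1, 8, 27, 64 → 125.
Third entry: −9 each step; -52, -61, -70, -79 → -88.
So the next tuple is (44 125 -88).

(44 125 -88)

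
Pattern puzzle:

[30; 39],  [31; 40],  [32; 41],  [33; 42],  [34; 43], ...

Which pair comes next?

First slot — +1 each step: 30, 31, 32, 33, 34 → 35.
Second slot goes 39, 40, 41, 42, 43 → 44 (always 9 more than the first slot).
Combining the parts gives [35; 44].

[35; 44]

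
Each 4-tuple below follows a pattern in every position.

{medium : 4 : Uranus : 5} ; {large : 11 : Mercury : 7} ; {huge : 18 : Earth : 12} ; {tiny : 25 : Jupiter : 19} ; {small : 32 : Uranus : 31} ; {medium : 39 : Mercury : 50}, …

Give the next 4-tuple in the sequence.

Size goes medium, large, huge, tiny, small, medium → large (repeats medium → large → huge → tiny → small).
Second part: 4, 11, 18, 25, 32, 39 → 46 (+7 each step).
For the planet, repeats Uranus → Mercury → Earth → Jupiter: Uranus, Mercury, Earth, Jupiter, Uranus, Mercury → Earth.
Fourth part: each term is the sum of the two before it; 5, 7, 12, 19, 31, 50 → 81.
So the next 4-tuple is {large : 46 : Earth : 81}.

{large : 46 : Earth : 81}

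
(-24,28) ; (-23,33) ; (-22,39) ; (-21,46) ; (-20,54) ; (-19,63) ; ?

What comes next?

(-18,73)

First component: +1 each step, so -24, -23, -22, -21, -20, -19 → -18.
Second component: differences are 5, 6, 7, … (increasing by 1 each time); 28, 33, 39, 46, 54, 63 → 73.
So the next term is (-18,73).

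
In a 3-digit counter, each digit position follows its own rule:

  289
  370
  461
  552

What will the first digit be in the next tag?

For the first digit, +1 each step, mod 10: 2, 3, 4, 5 → 6.

6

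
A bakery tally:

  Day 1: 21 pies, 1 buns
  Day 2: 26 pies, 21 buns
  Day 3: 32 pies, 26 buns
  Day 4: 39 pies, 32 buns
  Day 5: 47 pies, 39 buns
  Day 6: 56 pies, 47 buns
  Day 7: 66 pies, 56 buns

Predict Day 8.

Pies: differences are 5, 6, 7, … (increasing by 1 each time); 21, 26, 32, 39, 47, 56, 66 → 77.
Buns — always the previous value of the pies: 1, 21, 26, 32, 39, 47, 56 → 66.
Putting it together: 77 pies, 66 buns.

77 pies, 66 buns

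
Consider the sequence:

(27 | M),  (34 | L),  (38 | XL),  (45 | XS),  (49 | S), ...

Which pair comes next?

First component: 27, 34, 38, 45, 49 → 56 (alternating steps +7, +4, +7, +4, …).
Size: runs through clothing sizes XS→XL; M, L, XL, XS, S → M.
Putting it together: (56 | M).

(56 | M)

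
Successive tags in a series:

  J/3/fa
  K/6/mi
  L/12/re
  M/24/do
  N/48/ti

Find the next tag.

O/96/la

Letter — letters move forward 1 place in the alphabet: J, K, L, M, N → O.
Second component: ×2 each step; 3, 6, 12, 24, 48 → 96.
Note: runs backward through the solfège scale do→ti, so fa, mi, re, do, ti → la.
Putting it together: O/96/la.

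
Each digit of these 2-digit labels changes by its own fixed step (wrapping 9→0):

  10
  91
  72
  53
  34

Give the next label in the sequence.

15

First digit — −2 each step, mod 10: 1, 9, 7, 5, 3 → 1.
Second digit: 0, 1, 2, 3, 4 → 5 (+1 each step, mod 10).
So the next label is 15.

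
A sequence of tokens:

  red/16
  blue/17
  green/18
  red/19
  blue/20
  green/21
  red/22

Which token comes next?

Colour: repeats red → blue → green, so red, blue, green, red, blue, green, red → blue.
Second component goes 16, 17, 18, 19, 20, 21, 22 → 23 (+1 each step).
Combining the parts gives blue/23.

blue/23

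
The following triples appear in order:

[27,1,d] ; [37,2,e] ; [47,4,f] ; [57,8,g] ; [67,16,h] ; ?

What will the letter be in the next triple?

i

First coordinate: +10 each step, so 27, 37, 47, 57, 67 → 77.
Second coordinate — ×2 each step: 1, 2, 4, 8, 16 → 32.
Letter: letters move forward 1 place in the alphabet; d, e, f, g, h → i.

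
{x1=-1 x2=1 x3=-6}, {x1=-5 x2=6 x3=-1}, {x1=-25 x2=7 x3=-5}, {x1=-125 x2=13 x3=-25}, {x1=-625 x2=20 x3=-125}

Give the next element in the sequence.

{x1=-3125 x2=33 x3=-625}

X1 — ×5 each step: -1, -5, -25, -125, -625 → -3125.
X2: 1, 6, 7, 13, 20 → 33 (each term is the sum of the two before it).
X3: always the previous value of the x1; -6, -1, -5, -25, -125 → -625.
Combining the parts gives {x1=-3125 x2=33 x3=-625}.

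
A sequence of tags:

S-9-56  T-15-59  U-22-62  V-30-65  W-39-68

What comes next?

X-49-71

Letter: letters move forward 1 place in the alphabet, so S, T, U, V, W → X.
Second component — differences are 6, 7, 8, … (increasing by 1 each time): 9, 15, 22, 30, 39 → 49.
Third component: 56, 59, 62, 65, 68 → 71 (+3 each step).
Putting it together: X-49-71.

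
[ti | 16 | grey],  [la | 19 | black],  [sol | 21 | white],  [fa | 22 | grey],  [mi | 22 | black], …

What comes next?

Note: runs backward through the solfège scale do→ti; ti, la, sol, fa, mi → re.
Second value — differences are 3, 2, 1, … (decreasing by 1 each time): 16, 19, 21, 22, 22 → 21.
Shade goes grey, black, white, grey, black → white (repeats grey → black → white).
Combining the parts gives [re | 21 | white].

[re | 21 | white]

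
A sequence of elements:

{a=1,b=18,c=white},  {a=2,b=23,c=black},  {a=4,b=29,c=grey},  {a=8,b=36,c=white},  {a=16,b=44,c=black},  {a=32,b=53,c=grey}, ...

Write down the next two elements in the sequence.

For the a, ×2 each step: 1, 2, 4, 8, 16, 32 → 64 → 128.
B goes 18, 23, 29, 36, 44, 53 → 63 → 74 (differences are 5, 6, 7, … (increasing by 1 each time)).
For the c, repeats white → black → grey: white, black, grey, white, black, grey → white → black.
Putting the parts together: {a=64,b=63,c=white} and then {a=128,b=74,c=black}.

{a=64,b=63,c=white}, {a=128,b=74,c=black}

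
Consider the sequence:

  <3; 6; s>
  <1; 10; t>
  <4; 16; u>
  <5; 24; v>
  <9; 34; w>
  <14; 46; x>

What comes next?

<23; 60; y>

First part: 3, 1, 4, 5, 9, 14 → 23 (each term is the sum of the two before it).
Second part goes 6, 10, 16, 24, 34, 46 → 60 (differences are 4, 6, 8, … (increasing by 2 each time)).
Letter: letters move forward 1 place in the alphabet, so s, t, u, v, w, x → y.
Putting it together: <23; 60; y>.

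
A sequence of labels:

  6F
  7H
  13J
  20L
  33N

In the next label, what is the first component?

53

First component: 6, 7, 13, 20, 33 → 53 (each term is the sum of the two before it).
Letter: F, H, J, L, N → P (letters move forward 2 places in the alphabet).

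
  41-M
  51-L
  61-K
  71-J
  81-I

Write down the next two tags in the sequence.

First component: +10 each step, so 41, 51, 61, 71, 81 → 91 → 101.
Letter goes M, L, K, J, I → H → G (letters move back 1 place in the alphabet).
So the next two tags are 91-H and 101-G.

91-H, 101-G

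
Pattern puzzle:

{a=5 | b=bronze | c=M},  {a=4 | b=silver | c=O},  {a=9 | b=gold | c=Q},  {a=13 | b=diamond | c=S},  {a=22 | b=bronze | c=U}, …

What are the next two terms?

A goes 5, 4, 9, 13, 22 → 35 → 57 (each term is the sum of the two before it).
For the b, repeats bronze → silver → gold → diamond: bronze, silver, gold, diamond, bronze → silver → gold.
C goes M, O, Q, S, U → W → Y (letters move forward 2 places in the alphabet).
Putting the parts together: {a=35 | b=silver | c=W} and then {a=57 | b=gold | c=Y}.

{a=35 | b=silver | c=W}, {a=57 | b=gold | c=Y}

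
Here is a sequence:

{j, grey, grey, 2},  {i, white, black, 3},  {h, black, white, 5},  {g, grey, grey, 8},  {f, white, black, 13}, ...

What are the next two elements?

{e, black, white, 21}, {d, grey, grey, 34}

Letter: letters move back 1 place in the alphabet; j, i, h, g, f → e → d.
First shade: grey, white, black, grey, white → black → grey (repeats grey → white → black).
Second shade: repeats grey → black → white, so grey, black, white, grey, black → white → grey.
Fourth entry — each term is the sum of the two before it: 2, 3, 5, 8, 13 → 21 → 34.
Putting the parts together: {e, black, white, 21} and then {d, grey, grey, 34}.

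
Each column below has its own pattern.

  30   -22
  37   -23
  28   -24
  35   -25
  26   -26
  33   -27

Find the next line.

24  -28

First component: alternating steps +7, −9, +7, −9, …; 30, 37, 28, 35, 26, 33 → 24.
Second component: -22, -23, -24, -25, -26, -27 → -28 (−1 each step).
So the next line is 24  -28.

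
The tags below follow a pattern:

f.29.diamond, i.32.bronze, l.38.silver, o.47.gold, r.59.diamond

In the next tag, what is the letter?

Letter goes f, i, l, o, r → u (letters move forward 3 places in the alphabet).

u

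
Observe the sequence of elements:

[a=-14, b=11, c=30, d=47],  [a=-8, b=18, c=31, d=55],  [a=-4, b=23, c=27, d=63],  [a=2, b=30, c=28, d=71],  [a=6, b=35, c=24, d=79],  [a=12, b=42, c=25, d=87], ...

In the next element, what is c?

For the a, alternating steps +6, +4, +6, +4, …: -14, -8, -4, 2, 6, 12 → 16.
For the b, alternating steps +7, +5, +7, +5, …: 11, 18, 23, 30, 35, 42 → 47.
For the c, alternating steps +1, −4, +1, −4, …: 30, 31, 27, 28, 24, 25 → 21.
D: +8 each step, so 47, 55, 63, 71, 79, 87 → 95.

21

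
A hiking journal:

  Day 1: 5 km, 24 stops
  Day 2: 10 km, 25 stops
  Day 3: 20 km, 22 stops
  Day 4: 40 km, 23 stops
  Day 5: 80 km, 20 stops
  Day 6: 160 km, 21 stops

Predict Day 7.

Km: 5, 10, 20, 40, 80, 160 → 320 (×2 each step).
Stops: alternating steps +1, −3, +1, −3, …, so 24, 25, 22, 23, 20, 21 → 18.
Putting it together: 320 km, 18 stops.

320 km, 18 stops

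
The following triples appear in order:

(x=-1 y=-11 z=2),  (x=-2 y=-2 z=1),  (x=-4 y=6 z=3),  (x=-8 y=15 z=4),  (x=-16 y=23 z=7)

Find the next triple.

X: -1, -2, -4, -8, -16 → -32 (×2 each step).
Y — alternating steps +9, +8, +9, +8, …: -11, -2, 6, 15, 23 → 32.
Z: each term is the sum of the two before it, so 2, 1, 3, 4, 7 → 11.
So the next triple is (x=-32 y=32 z=11).

(x=-32 y=32 z=11)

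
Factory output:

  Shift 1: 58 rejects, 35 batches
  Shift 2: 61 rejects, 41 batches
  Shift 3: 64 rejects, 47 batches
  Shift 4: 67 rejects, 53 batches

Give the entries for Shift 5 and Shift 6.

70 rejects, 59 batches; 73 rejects, 65 batches

Rejects: +3 each step, so 58, 61, 64, 67 → 70 → 73.
Batches: 35, 41, 47, 53 → 59 → 65 (+6 each step).
Putting the parts together: 70 rejects, 59 batches and then 73 rejects, 65 batches.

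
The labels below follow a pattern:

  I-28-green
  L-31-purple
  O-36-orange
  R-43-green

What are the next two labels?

U-52-purple then X-63-orange

Letter — letters move forward 3 places in the alphabet: I, L, O, R → U → X.
Second component goes 28, 31, 36, 43 → 52 → 63 (differences are 3, 5, 7, … (increasing by 2 each time)).
Colour goes green, purple, orange, green → purple → orange (repeats green → purple → orange).
Putting the parts together: U-52-purple and then X-63-orange.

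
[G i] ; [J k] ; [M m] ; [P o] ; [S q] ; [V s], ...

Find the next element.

[Y u]

First letter goes G, J, M, P, S, V → Y (letters move forward 3 places in the alphabet).
Second letter: letters move forward 2 places in the alphabet; i, k, m, o, q, s → u.
So the next element is [Y u].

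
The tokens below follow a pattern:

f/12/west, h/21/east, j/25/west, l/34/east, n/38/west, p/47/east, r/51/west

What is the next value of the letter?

t

Letter goes f, h, j, l, n, p, r → t (letters move forward 2 places in the alphabet).
Second component: alternating steps +9, +4, +9, +4, …, so 12, 21, 25, 34, 38, 47, 51 → 60.
Direction: alternates west ↔ east; west, east, west, east, west, east, west → east.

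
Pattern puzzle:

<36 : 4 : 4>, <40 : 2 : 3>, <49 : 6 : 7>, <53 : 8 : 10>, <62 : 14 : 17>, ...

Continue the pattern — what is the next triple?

First part goes 36, 40, 49, 53, 62 → 66 (alternating steps +4, +9, +4, +9, …).
Second part: each term is the sum of the two before it; 4, 2, 6, 8, 14 → 22.
Third part: each term is the sum of the two before it, so 4, 3, 7, 10, 17 → 27.
So the next triple is <66 : 22 : 27>.

<66 : 22 : 27>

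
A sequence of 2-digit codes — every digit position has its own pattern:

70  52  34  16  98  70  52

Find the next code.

34

First digit: 7, 5, 3, 1, 9, 7, 5 → 3 (−2 each step, mod 10).
Second digit goes 0, 2, 4, 6, 8, 0, 2 → 4 (+2 each step, mod 10).
Putting it together: 34.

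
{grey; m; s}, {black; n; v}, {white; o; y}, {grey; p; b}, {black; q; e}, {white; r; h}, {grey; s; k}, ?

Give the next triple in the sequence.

{black; t; n}

Shade goes grey, black, white, grey, black, white, grey → black (repeats grey → black → white).
First letter: letters move forward 1 place in the alphabet, so m, n, o, p, q, r, s → t.
Second letter: letters move forward 3 places in the alphabet, wrapping Z→A; s, v, y, b, e, h, k → n.
Putting it together: {black; t; n}.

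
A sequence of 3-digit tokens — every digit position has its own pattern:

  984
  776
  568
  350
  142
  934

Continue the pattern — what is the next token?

First digit — −2 each step, mod 10: 9, 7, 5, 3, 1, 9 → 7.
Second digit: −1 each step, mod 10; 8, 7, 6, 5, 4, 3 → 2.
For the third digit, +2 each step, mod 10: 4, 6, 8, 0, 2, 4 → 6.
So the next token is 726.

726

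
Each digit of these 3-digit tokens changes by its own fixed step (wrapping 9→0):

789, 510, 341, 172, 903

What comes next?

734

First digit — −2 each step, mod 10: 7, 5, 3, 1, 9 → 7.
Second digit: +3 each step, mod 10; 8, 1, 4, 7, 0 → 3.
Third digit: 9, 0, 1, 2, 3 → 4 (+1 each step, mod 10).
So the next token is 734.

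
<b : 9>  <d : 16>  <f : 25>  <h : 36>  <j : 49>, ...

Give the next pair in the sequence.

Letter: b, d, f, h, j → l (letters move forward 2 places in the alphabet).
Second entry: perfect squares: 3², 4², 5², …; 9, 16, 25, 36, 49 → 64.
Putting it together: <l : 64>.

<l : 64>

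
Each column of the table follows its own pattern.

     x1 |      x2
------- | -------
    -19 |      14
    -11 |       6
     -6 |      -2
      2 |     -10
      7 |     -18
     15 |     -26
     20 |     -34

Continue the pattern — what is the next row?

28  -42

Column x1: alternating steps +8, +5, +8, +5, …, so -19, -11, -6, 2, 7, 15, 20 → 28.
Column x2: −8 each step, so 14, 6, -2, -10, -18, -26, -34 → -42.
So the next row is 28  -42.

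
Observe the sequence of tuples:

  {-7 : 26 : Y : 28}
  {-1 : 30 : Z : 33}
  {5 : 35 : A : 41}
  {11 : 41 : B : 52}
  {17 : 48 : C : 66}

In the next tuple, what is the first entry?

First entry: -7, -1, 5, 11, 17 → 23 (+6 each step).

23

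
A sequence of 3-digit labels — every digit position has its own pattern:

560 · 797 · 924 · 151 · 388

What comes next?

For the first digit, +2 each step, mod 10: 5, 7, 9, 1, 3 → 5.
Second digit: +3 each step, mod 10; 6, 9, 2, 5, 8 → 1.
Third digit goes 0, 7, 4, 1, 8 → 5 (−3 each step, mod 10).
Putting it together: 515.

515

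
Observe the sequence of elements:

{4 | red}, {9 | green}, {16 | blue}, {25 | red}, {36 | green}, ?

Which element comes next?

First part — perfect squares: 2², 3², 4², …: 4, 9, 16, 25, 36 → 49.
Colour: repeats red → green → blue, so red, green, blue, red, green → blue.
Putting it together: {49 | blue}.

{49 | blue}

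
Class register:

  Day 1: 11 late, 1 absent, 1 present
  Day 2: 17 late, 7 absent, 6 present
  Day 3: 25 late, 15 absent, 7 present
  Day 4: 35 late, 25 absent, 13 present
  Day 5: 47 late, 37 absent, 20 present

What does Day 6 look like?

61 late, 51 absent, 33 present

Late: differences are 6, 8, 10, … (increasing by 2 each time); 11, 17, 25, 35, 47 → 61.
Absent — differences are 6, 8, 10, … (increasing by 2 each time): 1, 7, 15, 25, 37 → 51.
Present goes 1, 6, 7, 13, 20 → 33 (each term is the sum of the two before it).
Putting it together: 61 late, 51 absent, 33 present.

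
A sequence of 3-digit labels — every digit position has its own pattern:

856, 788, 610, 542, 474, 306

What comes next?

238

For the first digit, −1 each step, mod 10: 8, 7, 6, 5, 4, 3 → 2.
Second digit — +3 each step, mod 10: 5, 8, 1, 4, 7, 0 → 3.
Third digit goes 6, 8, 0, 2, 4, 6 → 8 (+2 each step, mod 10).
Putting it together: 238.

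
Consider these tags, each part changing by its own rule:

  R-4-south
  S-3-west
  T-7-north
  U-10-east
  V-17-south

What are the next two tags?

Letter: letters move forward 1 place in the alphabet, so R, S, T, U, V → W → X.
Second component: 4, 3, 7, 10, 17 → 27 → 44 (each term is the sum of the two before it).
Direction: repeats south → west → north → east, so south, west, north, east, south → west → north.
So the next two tags are W-27-west and X-44-north.

W-27-west, X-44-north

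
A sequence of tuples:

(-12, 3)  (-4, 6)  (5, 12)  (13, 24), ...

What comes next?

(22, 48)

First coordinate — alternating steps +8, +9, +8, +9, …: -12, -4, 5, 13 → 22.
For the second coordinate, ×2 each step: 3, 6, 12, 24 → 48.
So the next tuple is (22, 48).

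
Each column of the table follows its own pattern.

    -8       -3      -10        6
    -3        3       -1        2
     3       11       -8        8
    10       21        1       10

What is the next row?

First component goes -8, -3, 3, 10 → 18 (differences are 5, 6, 7, … (increasing by 1 each time)).
For the second component, differences are 6, 8, 10, … (increasing by 2 each time): -3, 3, 11, 21 → 33.
Third component goes -10, -1, -8, 1 → -6 (alternating steps +9, −7, +9, −7, …).
Fourth component: 6, 2, 8, 10 → 18 (each term is the sum of the two before it).
Putting it together: 18  33  -6  18.

18  33  -6  18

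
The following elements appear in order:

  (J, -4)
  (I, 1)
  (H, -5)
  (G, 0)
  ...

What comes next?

Letter: J, I, H, G → F (letters move back 1 place in the alphabet).
Second value: alternating steps +5, −6, +5, −6, …, so -4, 1, -5, 0 → -6.
So the next element is (F, -6).

(F, -6)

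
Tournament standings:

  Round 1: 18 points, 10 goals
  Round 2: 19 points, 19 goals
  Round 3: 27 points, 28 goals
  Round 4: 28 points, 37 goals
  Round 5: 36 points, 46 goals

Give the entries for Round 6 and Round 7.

37 points, 55 goals; 45 points, 64 goals

For the points, alternating steps +1, +8, +1, +8, …: 18, 19, 27, 28, 36 → 37 → 45.
Goals: +9 each step, so 10, 19, 28, 37, 46 → 55 → 64.
Putting the parts together: 37 points, 55 goals and then 45 points, 64 goals.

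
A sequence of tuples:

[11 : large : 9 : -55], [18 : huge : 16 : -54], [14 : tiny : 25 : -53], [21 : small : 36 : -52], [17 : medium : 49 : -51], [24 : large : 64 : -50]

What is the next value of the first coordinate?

First coordinate: alternating steps +7, −4, +7, −4, …; 11, 18, 14, 21, 17, 24 → 20.

20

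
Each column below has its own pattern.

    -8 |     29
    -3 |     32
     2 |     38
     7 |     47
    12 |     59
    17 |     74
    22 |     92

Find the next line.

First component: +5 each step, so -8, -3, 2, 7, 12, 17, 22 → 27.
Second component goes 29, 32, 38, 47, 59, 74, 92 → 113 (differences are 3, 6, 9, … (increasing by 3 each time)).
Putting it together: 27  113.

27  113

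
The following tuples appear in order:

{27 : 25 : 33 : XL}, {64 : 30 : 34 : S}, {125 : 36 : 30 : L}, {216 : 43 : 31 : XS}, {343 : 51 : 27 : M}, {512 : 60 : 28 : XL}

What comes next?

{729 : 70 : 24 : S}

First value goes 27, 64, 125, 216, 343, 512 → 729 (perfect cubes: 3³, 4³, 5³, …).
Second value goes 25, 30, 36, 43, 51, 60 → 70 (differences are 5, 6, 7, … (increasing by 1 each time)).
For the third value, alternating steps +1, −4, +1, −4, …: 33, 34, 30, 31, 27, 28 → 24.
Size goes XL, S, L, XS, M, XL → S (repeats XL → S → L → XS → M).
Putting it together: {729 : 70 : 24 : S}.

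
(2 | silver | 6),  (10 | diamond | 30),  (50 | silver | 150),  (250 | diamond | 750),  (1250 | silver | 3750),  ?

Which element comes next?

(6250 | diamond | 18750)

First value: ×5 each step; 2, 10, 50, 250, 1250 → 6250.
Rank: alternates silver ↔ diamond, so silver, diamond, silver, diamond, silver → diamond.
Third value goes 6, 30, 150, 750, 3750 → 18750 (always 3 × the first value).
So the next element is (6250 | diamond | 18750).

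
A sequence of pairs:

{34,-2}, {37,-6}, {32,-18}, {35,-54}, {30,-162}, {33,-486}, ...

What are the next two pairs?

For the first coordinate, alternating steps +3, −5, +3, −5, …: 34, 37, 32, 35, 30, 33 → 28 → 31.
Second coordinate — ×3 each step: -2, -6, -18, -54, -162, -486 → -1458 → -4374.
Putting the parts together: {28,-1458} and then {31,-4374}.

{28,-1458}, {31,-4374}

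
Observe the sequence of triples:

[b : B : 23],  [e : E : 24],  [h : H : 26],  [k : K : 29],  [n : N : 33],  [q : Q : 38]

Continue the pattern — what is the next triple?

[t : T : 44]

First letter goes b, e, h, k, n, q → t (letters move forward 3 places in the alphabet).
Second letter goes B, E, H, K, N, Q → T (letters move forward 3 places in the alphabet).
Third part: differences are 1, 2, 3, … (increasing by 1 each time); 23, 24, 26, 29, 33, 38 → 44.
So the next triple is [t : T : 44].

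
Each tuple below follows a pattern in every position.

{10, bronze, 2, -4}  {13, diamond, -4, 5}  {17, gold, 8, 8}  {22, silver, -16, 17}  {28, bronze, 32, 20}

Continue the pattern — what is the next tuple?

First part: 10, 13, 17, 22, 28 → 35 (differences are 3, 4, 5, … (increasing by 1 each time)).
Rank: repeats bronze → diamond → gold → silver; bronze, diamond, gold, silver, bronze → diamond.
Third part — ×(-2) each step: 2, -4, 8, -16, 32 → -64.
Fourth part goes -4, 5, 8, 17, 20 → 29 (alternating steps +9, +3, +9, +3, …).
So the next tuple is {35, diamond, -64, 29}.

{35, diamond, -64, 29}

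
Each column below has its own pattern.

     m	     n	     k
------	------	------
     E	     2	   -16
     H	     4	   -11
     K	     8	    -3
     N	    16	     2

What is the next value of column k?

10

Column m: letters move forward 3 places in the alphabet, so E, H, K, N → Q.
Column n: ×2 each step, so 2, 4, 8, 16 → 32.
For the column k, alternating steps +5, +8, +5, +8, …: -16, -11, -3, 2 → 10.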